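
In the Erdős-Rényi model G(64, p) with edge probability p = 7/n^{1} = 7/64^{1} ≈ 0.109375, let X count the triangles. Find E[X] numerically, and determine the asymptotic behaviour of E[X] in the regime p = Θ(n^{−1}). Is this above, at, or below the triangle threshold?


Number of potential triangles: C(64, 3) = 41664.
Each occurs with probability p³ ≈ (0.109375)³ ≈ 1.30844116e-03.
By linearity: E[X] = C(64, 3)·p³ ≈ 41664 · 1.30844116e-03 ≈ 54.514893.
Here α = 1, so p = 7/n is exactly at the triangle threshold p ~ 1/n. Asymptotically E[X] → c³/6 = 7³/6 = 343/6 ≈ 57.166667, a bounded constant. In this regime the triangle count is asymptotically Poisson(c³/6).

E[X] ≈ 54.514893; in regime p = Θ(1/n^{1}) E[X] stays bounded (at the triangle threshold p ~ 1/n).


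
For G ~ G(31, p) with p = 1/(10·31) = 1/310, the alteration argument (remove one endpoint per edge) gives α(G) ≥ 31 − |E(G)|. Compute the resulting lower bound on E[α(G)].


E[|E(G)|] = C(31, 2)·p = 465 · (1/310) = 3/2.
E[α(G)] ≥ n − E[|E(G)|] = 31 − 3/2 = 59/2.
Numerically: ≈ 29.500000.
(This is only a lower bound; the true E[α(G)] may be larger.)

E[α(G)] ≥ 59/2 ≈ 29.500000.


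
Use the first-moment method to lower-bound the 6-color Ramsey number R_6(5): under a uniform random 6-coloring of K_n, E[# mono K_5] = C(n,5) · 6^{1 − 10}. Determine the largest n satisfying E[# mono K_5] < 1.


We need C(n, 5) · 6^{1 − 10} < 1, i.e. C(n, 5) < 6^{10 − 1} = 10077696.
Check values of n near the boundary:
  n = 62: C(62, 5) = 6471002; 6471002 < 10077696? YES
  n = 63: C(63, 5) = 7028847; 7028847 < 10077696? YES
  n = 64: C(64, 5) = 7624512; 7624512 < 10077696? YES
  n = 65: C(65, 5) = 8259888; 8259888 < 10077696? YES
  n = 66: C(66, 5) = 8936928; 8936928 < 10077696? YES
  n = 67: C(67, 5) = 9657648; 9657648 < 10077696? YES
  n = 68: C(68, 5) = 10424128; 10424128 < 10077696? NO
The largest n with C(n, 5) < 10077696 is n = 67 (where E[X] = 67067/69984 ≈ 0.9583190). Hence R_6(5) > 67, i.e. R_6(5) ≥ 68.

Largest n = 67; hence R_6(5) > 67.


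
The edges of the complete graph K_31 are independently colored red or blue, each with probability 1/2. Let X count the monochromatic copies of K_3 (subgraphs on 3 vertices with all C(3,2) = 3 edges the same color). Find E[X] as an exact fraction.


Let X = Σ_S X_S over the C(31, 3) = 4495 subsets S of size 3, where X_S = 1 if the K_3 on S is monochromatic.
For a fixed S, the K_3 on S has C(3, 2) = 3 edges. P[all 3 edges red] = (1/2)^3, and likewise for blue, so P[monochromatic] = 2·(1/2)^3 = 2^{1 − 3} = 1/4.
By linearity: E[X] = C(31, 3) · 2^{1 − 3} = 4495 · 1/4 = 4495/4.
Numerically: E[X] ≈ 1123.750000.

E[X] = C(31,3)·2^(1−C(3,2)) = 4495/4 ≈ 1123.750000.


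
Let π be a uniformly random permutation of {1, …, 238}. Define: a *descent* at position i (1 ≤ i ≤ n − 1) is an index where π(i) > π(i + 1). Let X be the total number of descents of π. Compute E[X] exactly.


Write X = Σ X_I over i = 1, …, 237, with X_I the indicator of one descent.
There are 237 indicators.
For each fixed i, the pair (π(i), π(i+1)) is a uniformly random ordered pair of distinct values from {1, …, 238}; by symmetry P[π(i) > π(i+1)] = 1/2.
By linearity: E[X] = 237 · (1/2) = (238 − 1) · (1/2) = 237/2 ≈ 118.500.

E[X] = 237/2 = 118.500.


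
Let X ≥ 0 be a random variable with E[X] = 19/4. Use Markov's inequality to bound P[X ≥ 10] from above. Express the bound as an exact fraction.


μ = E[X] = 19/4, a = 10.
Markov: P[X ≥ 10] ≤ μ/a = (19/4)/10 = 19/40.
Numerically: ≈ 0.475.
(Since a = 10 > μ = 4.750, the bound 19/40 is < 1 and informative.)

P[X ≥ 10] ≤ 19/40 ≈ 0.475.


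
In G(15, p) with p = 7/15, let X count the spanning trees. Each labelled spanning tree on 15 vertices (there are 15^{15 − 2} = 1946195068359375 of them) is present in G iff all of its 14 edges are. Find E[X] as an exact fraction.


K_15 has 15^{15 − 2} = 1946195068359375 labelled spanning trees.
For each such spanning tree H, let X_H = 1 if all 14 edges of H are present in G. Then P[X_H = 1] = p^{14} = (7/15)^{14} = 678223072849/29192926025390625.
By linearity of expectation: E[X] = Σ_H E[X_H] = 1946195068359375 · p^{14} = 1946195068359375 · 678223072849/29192926025390625 = 678223072849/15.
Numerically: E[X] ≈ 4.52149e+10.

E[X] = 1946195068359375 · (7/15)^{14} = 678223072849/15 ≈ 4.52149e+10.


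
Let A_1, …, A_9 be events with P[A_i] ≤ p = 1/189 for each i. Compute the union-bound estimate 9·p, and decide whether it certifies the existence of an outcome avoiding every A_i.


Union bound: P[∪_{i=1}^{9} A_i] ≤ Σ_i P[A_i] ≤ 9·p = 9·(1/189) = 1/21.
Numerically: 1/21 ≈ 0.048.
Is 1/21 < 1? YES.
Since P[∪ A_i] ≤ 1/21 < 1, the complement has P[∩ A_i^c] ≥ 1 − 1/21 = 20/21 > 0, so some outcome avoids every A_i.

9·p = 1/21 ≈ 0.048; existence CERTIFIED by the union bound.


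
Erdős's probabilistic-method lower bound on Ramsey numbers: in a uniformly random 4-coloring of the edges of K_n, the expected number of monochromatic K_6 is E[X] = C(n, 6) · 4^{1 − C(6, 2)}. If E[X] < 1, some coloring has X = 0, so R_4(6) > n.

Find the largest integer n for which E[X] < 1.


We need C(n, 6) · 4^{1 − 15} < 1, i.e. C(n, 6) < 4^{15 − 1} = 268435456.
Check values of n near the boundary:
  n = 76: C(76, 6) = 218618940; 218618940 < 268435456? YES
  n = 77: C(77, 6) = 237093780; 237093780 < 268435456? YES
  n = 78: C(78, 6) = 256851595; 256851595 < 268435456? YES
  n = 79: C(79, 6) = 277962685; 277962685 < 268435456? NO
  n = 80: C(80, 6) = 300500200; 300500200 < 268435456? NO
  n = 81: C(81, 6) = 324540216; 324540216 < 268435456? NO
The largest n with C(n, 6) < 268435456 is n = 78 (where E[X] = 256851595/268435456 ≈ 0.956847). Hence R_4(6) > 78, i.e. R_4(6) ≥ 79.

Largest n = 78; hence R_4(6) > 78.


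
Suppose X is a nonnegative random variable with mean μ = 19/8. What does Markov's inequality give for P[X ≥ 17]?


μ = E[X] = 19/8, a = 17.
Markov: P[X ≥ 17] ≤ μ/a = (19/8)/17 = 19/136.
Numerically: ≈ 0.1397.
(Since a = 17 > μ = 2.3750, the bound 19/136 is < 1 and informative.)

P[X ≥ 17] ≤ 19/136 ≈ 0.1397.


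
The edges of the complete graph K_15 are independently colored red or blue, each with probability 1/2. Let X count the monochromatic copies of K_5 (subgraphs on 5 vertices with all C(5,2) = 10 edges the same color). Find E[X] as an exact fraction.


Let X = Σ_S X_S over the C(15, 5) = 3003 subsets S of size 5, where X_S = 1 if the K_5 on S is monochromatic.
For a fixed S, the K_5 on S has C(5, 2) = 10 edges. P[all 10 edges red] = (1/2)^10, and likewise for blue, so P[monochromatic] = 2·(1/2)^10 = 2^{1 − 10} = 1/512.
By linearity of expectation: E[X] = C(15, 5) · 2^{1 − 10} = 3003 · 1/512 = 3003/512.
Numerically: E[X] ≈ 5.86523.

E[X] = C(15,5)·2^(1−C(5,2)) = 3003/512 ≈ 5.86523.


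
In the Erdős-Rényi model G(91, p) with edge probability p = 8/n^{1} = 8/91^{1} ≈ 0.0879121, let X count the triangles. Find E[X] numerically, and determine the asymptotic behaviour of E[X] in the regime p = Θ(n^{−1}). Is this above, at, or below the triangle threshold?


Number of potential triangles: C(91, 3) = 121485.
Each occurs with probability p³ ≈ (0.0879121)³ ≈ 6.79431666e-04.
By linearity: E[X] = C(91, 3)·p³ ≈ 121485 · 6.79431666e-04 ≈ 82.540756.
Here α = 1, so p = 8/n is exactly at the triangle threshold p ~ 1/n. Asymptotically E[X] → c³/6 = 8³/6 = 256/3 ≈ 85.333333, a bounded constant. In this regime the triangle count is asymptotically Poisson(c³/6).

E[X] ≈ 82.540756; in regime p = Θ(1/n^{1}) E[X] stays bounded (at the triangle threshold p ~ 1/n).


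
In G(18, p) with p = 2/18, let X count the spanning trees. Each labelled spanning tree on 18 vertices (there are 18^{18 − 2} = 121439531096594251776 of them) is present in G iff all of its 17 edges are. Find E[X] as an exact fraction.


K_18 has 18^{18 − 2} = 121439531096594251776 labelled spanning trees.
For each such spanning tree H, let X_H = 1 if all 17 edges of H are present in G. Then P[X_H = 1] = p^{17} = (1/9)^{17} = 1/16677181699666569.
Summing the indicators: E[X] = Σ_H E[X_H] = 121439531096594251776 · p^{17} = 121439531096594251776 · 1/16677181699666569 = 65536/9.
Numerically: E[X] ≈ 7282.

E[X] = 121439531096594251776 · (1/9)^{17} = 65536/9 ≈ 7282.


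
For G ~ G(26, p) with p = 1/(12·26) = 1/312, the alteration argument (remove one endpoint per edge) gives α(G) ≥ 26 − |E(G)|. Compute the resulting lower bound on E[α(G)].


E[|E(G)|] = C(26, 2)·p = 325 · (1/312) = 25/24.
E[α(G)] ≥ n − E[|E(G)|] = 26 − 25/24 = 599/24.
Numerically: ≈ 24.958333.
(This is only a lower bound; the true E[α(G)] may be larger.)

E[α(G)] ≥ 599/24 ≈ 24.958333.


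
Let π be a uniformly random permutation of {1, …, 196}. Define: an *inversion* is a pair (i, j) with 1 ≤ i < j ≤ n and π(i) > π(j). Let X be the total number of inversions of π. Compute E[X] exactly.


Write X = Σ X_I over the C(196, 2) = 19110 pairs i < j, with X_I the indicator of one inversion.
There are 19110 indicators.
For each fixed pair i < j, the values π(i) and π(j) are two distinct elements of {1, …, 196} in uniformly random order; by symmetry P[π(i) > π(j)] = 1/2.
By linearity: E[X] = 19110 · (1/2) = C(196, 2) · (1/2) = 19110/2 = 9555 ≈ 9555.000.

E[X] = 9555 = 9555.000.


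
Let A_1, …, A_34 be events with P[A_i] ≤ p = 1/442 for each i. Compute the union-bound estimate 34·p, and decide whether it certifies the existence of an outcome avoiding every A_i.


Union bound: P[∪_{i=1}^{34} A_i] ≤ Σ_i P[A_i] ≤ 34·p = 34·(1/442) = 1/13.
Numerically: 1/13 ≈ 0.0769231.
Is 1/13 < 1? YES.
Since P[∪ A_i] ≤ 1/13 < 1, the complement has P[∩ A_i^c] ≥ 1 − 1/13 = 12/13 > 0, so some outcome avoids every A_i.

34·p = 1/13 ≈ 0.0769231; existence CERTIFIED by the union bound.


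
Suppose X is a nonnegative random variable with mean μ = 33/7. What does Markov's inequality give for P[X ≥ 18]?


μ = E[X] = 33/7, a = 18.
Markov: P[X ≥ 18] ≤ μ/a = (33/7)/18 = 11/42.
Numerically: ≈ 0.262.
(Since a = 18 > μ = 4.714, the bound 11/42 is < 1 and informative.)

P[X ≥ 18] ≤ 11/42 ≈ 0.262.


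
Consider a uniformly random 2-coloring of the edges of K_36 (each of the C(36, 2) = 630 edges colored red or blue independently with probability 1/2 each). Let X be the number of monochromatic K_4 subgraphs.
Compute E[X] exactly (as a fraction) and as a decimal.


Let X = Σ_S X_S over the C(36, 4) = 58905 subsets S of size 4, where X_S = 1 if the K_4 on S is monochromatic.
For a fixed S, the K_4 on S has C(4, 2) = 6 edges. P[all 6 edges red] = (1/2)^6, and likewise for blue, so P[monochromatic] = 2·(1/2)^6 = 2^{1 − 6} = 1/32.
By linearity: E[X] = C(36, 4) · 2^{1 − 6} = 58905 · 1/32 = 58905/32.
Numerically: E[X] ≈ 1840.781250.

E[X] = C(36,4)·2^(1−C(4,2)) = 58905/32 ≈ 1840.781250.


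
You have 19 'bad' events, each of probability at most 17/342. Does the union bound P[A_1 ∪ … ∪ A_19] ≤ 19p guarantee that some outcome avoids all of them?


Union bound: P[∪_{i=1}^{19} A_i] ≤ Σ_i P[A_i] ≤ 19·p = 19·(17/342) = 17/18.
Numerically: 17/18 ≈ 0.9444444.
Is 17/18 < 1? YES.
Since P[∪ A_i] ≤ 17/18 < 1, the complement has P[∩ A_i^c] ≥ 1 − 17/18 = 1/18 > 0, so some outcome avoids every A_i.

19·p = 17/18 ≈ 0.9444444; existence CERTIFIED by the union bound.


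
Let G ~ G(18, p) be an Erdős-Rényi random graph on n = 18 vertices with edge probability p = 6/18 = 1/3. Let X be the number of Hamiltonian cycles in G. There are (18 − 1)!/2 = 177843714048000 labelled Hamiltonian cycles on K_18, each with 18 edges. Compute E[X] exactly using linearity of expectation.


K_18 has (18 − 1)!/2 = 177843714048000 labelled Hamiltonian cycles.
For each such Hamiltonian cycle H, let X_H = 1 if all 18 edges of H are present in G. Then P[X_H = 1] = p^{18} = (1/3)^{18} = 1/387420489.
By linearity of expectation: E[X] = Σ_H E[X_H] = 177843714048000 · p^{18} = 177843714048000 · 1/387420489 = 243955712000/531441.
Numerically: E[X] ≈ 4.59e+05.

E[X] = 177843714048000 · (1/3)^{18} = 243955712000/531441 ≈ 4.59e+05.


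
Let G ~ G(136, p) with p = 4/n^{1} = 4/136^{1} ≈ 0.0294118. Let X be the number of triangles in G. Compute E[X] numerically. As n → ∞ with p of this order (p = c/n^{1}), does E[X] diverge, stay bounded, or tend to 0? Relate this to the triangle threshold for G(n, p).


Number of potential triangles: C(136, 3) = 410040.
Each occurs with probability p³ ≈ (0.0294118)³ ≈ 2.54427030e-05.
By linearity: E[X] = C(136, 3)·p³ ≈ 410040 · 2.54427030e-05 ≈ 10.432526.
Here α = 1, so p = 4/n is exactly at the triangle threshold p ~ 1/n. Asymptotically E[X] → c³/6 = 4³/6 = 32/3 ≈ 10.666667, a bounded constant. In this regime the triangle count is asymptotically Poisson(c³/6).

E[X] ≈ 10.432526; in regime p = Θ(1/n^{1}) E[X] stays bounded (at the triangle threshold p ~ 1/n).


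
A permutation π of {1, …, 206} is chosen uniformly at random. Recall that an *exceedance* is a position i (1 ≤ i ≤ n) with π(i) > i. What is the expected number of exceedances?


Write X = Σ_{i=1}^{206} X_i, where X_i = 1_{π(i) > i}.
For each fixed i, π(i) is uniform over {1, …, 206} (marginal of a uniform permutation), so P[π(i) > i] = (n − i)/n. Summing: Σ_{i=1}^{206} (n − i)/n = (0 + 1 + … + 205)/206 = 206(206 − 1)/(2·206) = (206 − 1)/2.
Hence E[X] = Σ_{i=1}^{206} (206 − i)/206 = 205/2 ≈ 102.500000.

E[X] = 205/2 = 102.500000.


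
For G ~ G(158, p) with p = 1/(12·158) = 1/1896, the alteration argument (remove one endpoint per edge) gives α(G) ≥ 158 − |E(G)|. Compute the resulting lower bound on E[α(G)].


E[|E(G)|] = C(158, 2)·p = 12403 · (1/1896) = 157/24.
E[α(G)] ≥ n − E[|E(G)|] = 158 − 157/24 = 3635/24.
Numerically: ≈ 151.458333.
(This is only a lower bound; the true E[α(G)] may be larger.)

E[α(G)] ≥ 3635/24 ≈ 151.458333.


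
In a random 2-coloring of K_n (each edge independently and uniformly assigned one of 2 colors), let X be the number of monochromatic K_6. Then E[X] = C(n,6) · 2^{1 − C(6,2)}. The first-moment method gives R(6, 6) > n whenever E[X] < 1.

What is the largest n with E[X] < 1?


We need C(n, 6) · 2^{1 − 15} < 1, i.e. C(n, 6) < 2^{15 − 1} = 16384.
Check values of n near the boundary:
  n = 13: C(13, 6) = 1716; 1716 < 16384? YES
  n = 14: C(14, 6) = 3003; 3003 < 16384? YES
  n = 15: C(15, 6) = 5005; 5005 < 16384? YES
  n = 16: C(16, 6) = 8008; 8008 < 16384? YES
  n = 17: C(17, 6) = 12376; 12376 < 16384? YES
  n = 18: C(18, 6) = 18564; 18564 < 16384? NO
  n = 19: C(19, 6) = 27132; 27132 < 16384? NO
The largest n with C(n, 6) < 16384 is n = 17 (where E[X] = 1547/2048 ≈ 0.7553711). Hence R(6, 6) > 17, i.e. R(6, 6) ≥ 18.

Largest n = 17; hence R(6, 6) > 17.


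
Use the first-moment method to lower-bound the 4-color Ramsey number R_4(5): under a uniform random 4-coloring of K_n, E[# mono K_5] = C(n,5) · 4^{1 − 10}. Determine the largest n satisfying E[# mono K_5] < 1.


We need C(n, 5) · 4^{1 − 10} < 1, i.e. C(n, 5) < 4^{10 − 1} = 262144.
Check values of n near the boundary:
  n = 32: C(32, 5) = 201376; 201376 < 262144? YES
  n = 33: C(33, 5) = 237336; 237336 < 262144? YES
  n = 34: C(34, 5) = 278256; 278256 < 262144? NO
  n = 35: C(35, 5) = 324632; 324632 < 262144? NO
  n = 36: C(36, 5) = 376992; 376992 < 262144? NO
The largest n with C(n, 5) < 262144 is n = 33 (where E[X] = 29667/32768 ≈ 0.9053650). Hence R_4(5) > 33, i.e. R_4(5) ≥ 34.

Largest n = 33; hence R_4(5) > 33.


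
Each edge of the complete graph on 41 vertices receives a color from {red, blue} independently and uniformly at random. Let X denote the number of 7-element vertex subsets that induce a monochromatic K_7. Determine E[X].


Let X = Σ_S X_S over the C(41, 7) = 22481940 subsets S of size 7, where X_S = 1 if the K_7 on S is monochromatic.
For a fixed S, the K_7 on S has C(7, 2) = 21 edges. P[all 21 edges red] = (1/2)^21, and likewise for blue, so P[monochromatic] = 2·(1/2)^21 = 2^{1 − 21} = 1/1048576.
By linearity of expectation: E[X] = C(41, 7) · 2^{1 − 21} = 22481940 · 1/1048576 = 5620485/262144.
Numerically: E[X] ≈ 21.44045.

E[X] = C(41,7)·2^(1−C(7,2)) = 5620485/262144 ≈ 21.44045.


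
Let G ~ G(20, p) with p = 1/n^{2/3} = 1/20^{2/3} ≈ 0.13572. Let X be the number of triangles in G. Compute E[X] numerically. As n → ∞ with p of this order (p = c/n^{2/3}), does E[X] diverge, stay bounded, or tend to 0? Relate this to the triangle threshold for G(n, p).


Number of potential triangles: C(20, 3) = 1140.
Each occurs with probability p³ ≈ (0.13572)³ ≈ 2.5000000e-03.
By linearity: E[X] = C(20, 3)·p³ ≈ 1140 · 2.5000000e-03 ≈ 2.85000.
Since α = 2/3 < 1, p = c/n^{2/3} ≫ 1/n is above the triangle threshold p ~ 1/n. Asymptotically E[X] ~ (c³/6)·n^{3(1−α)} = (1³/6)·n^{1} → ∞; triangles are abundant w.h.p.

E[X] ≈ 2.85000; in regime p = Θ(1/n^{2/3}) E[X] diverges (above the triangle threshold p ~ 1/n).


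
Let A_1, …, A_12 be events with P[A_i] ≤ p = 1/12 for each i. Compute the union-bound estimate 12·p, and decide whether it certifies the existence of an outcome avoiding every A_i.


Union bound: P[∪_{i=1}^{12} A_i] ≤ Σ_i P[A_i] ≤ 12·p = 12·(1/12) = 1.
Numerically: 1 ≈ 1.00000.
Is 1 < 1? NO.
Since the bound 1 is ≥ 1, the union bound is uninformative here; it does NOT by itself certify existence.

12·p = 1 ≈ 1.00000; existence NOT certified by the union bound.


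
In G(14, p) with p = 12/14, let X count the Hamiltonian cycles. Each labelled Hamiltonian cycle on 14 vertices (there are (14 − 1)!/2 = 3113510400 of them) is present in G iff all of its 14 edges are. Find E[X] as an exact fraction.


K_14 has (14 − 1)!/2 = 3113510400 labelled Hamiltonian cycles.
For each such Hamiltonian cycle H, let X_H = 1 if all 14 edges of H are present in G. Then P[X_H = 1] = p^{14} = (6/7)^{14} = 78364164096/678223072849.
By linearity of expectation: E[X] = Σ_H E[X_H] = 3113510400 · p^{14} = 3113510400 · 78364164096/678223072849 = 34855377128600371200/96889010407.
Numerically: E[X] ≈ 3.5975e+08.

E[X] = 3113510400 · (6/7)^{14} = 34855377128600371200/96889010407 ≈ 3.5975e+08.


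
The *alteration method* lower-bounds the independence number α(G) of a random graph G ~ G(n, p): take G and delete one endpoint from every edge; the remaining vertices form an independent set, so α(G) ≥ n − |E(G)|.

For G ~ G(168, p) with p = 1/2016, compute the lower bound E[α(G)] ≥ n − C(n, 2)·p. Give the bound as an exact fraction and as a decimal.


E[|E(G)|] = C(168, 2)·p = 14028 · (1/2016) = 167/24.
E[α(G)] ≥ n − E[|E(G)|] = 168 − 167/24 = 3865/24.
Numerically: ≈ 161.0417.
(This is only a lower bound; the true E[α(G)] may be larger.)

E[α(G)] ≥ 3865/24 ≈ 161.0417.


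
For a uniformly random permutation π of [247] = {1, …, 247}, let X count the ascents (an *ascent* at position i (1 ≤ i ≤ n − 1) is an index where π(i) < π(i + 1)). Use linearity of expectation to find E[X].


Write X = Σ X_I over i = 1, …, 246, with X_I the indicator of one ascent.
There are 246 indicators.
For each fixed i, the pair (π(i), π(i+1)) is a uniformly random ordered pair of distinct values from {1, …, 247}; by symmetry P[π(i) < π(i+1)] = 1/2.
By linearity: E[X] = 246 · (1/2) = (247 − 1) · (1/2) = 123 ≈ 123.0000.

E[X] = 123 = 123.0000.


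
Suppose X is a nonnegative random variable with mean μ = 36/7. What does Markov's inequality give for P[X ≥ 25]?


μ = E[X] = 36/7, a = 25.
Markov: P[X ≥ 25] ≤ μ/a = (36/7)/25 = 36/175.
Numerically: ≈ 0.206.
(Since a = 25 > μ = 5.143, the bound 36/175 is < 1 and informative.)

P[X ≥ 25] ≤ 36/175 ≈ 0.206.


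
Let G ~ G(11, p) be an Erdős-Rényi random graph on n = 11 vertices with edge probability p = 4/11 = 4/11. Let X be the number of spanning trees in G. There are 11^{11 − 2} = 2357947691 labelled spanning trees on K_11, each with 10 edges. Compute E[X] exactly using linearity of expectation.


K_11 has 11^{11 − 2} = 2357947691 labelled spanning trees.
For each such spanning tree H, let X_H = 1 if all 10 edges of H are present in G. Then P[X_H = 1] = p^{10} = (4/11)^{10} = 1048576/25937424601.
By linearity of expectation: E[X] = Σ_H E[X_H] = 2357947691 · p^{10} = 2357947691 · 1048576/25937424601 = 1048576/11.
Numerically: E[X] ≈ 9.533e+04.

E[X] = 2357947691 · (4/11)^{10} = 1048576/11 ≈ 9.533e+04.


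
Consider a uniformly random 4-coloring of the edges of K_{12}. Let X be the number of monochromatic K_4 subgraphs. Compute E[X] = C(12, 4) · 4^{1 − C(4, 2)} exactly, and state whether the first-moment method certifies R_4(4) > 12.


E[X] = C(12, 4) · 4^{1 − 6} = 495 · 4^{−5} = 495/1024.
As a reduced fraction: E[X] = 495/1024 ≈ 0.48340.
Is E[X] < 1? YES.
Since E[X] < 1, there exists a 4-coloring of K_{12} with no monochromatic K_4; hence R_4(4) > 12.

E[X] = 495/1024 ≈ 0.48340; E[X] < 1, so R_4(4) > 12.


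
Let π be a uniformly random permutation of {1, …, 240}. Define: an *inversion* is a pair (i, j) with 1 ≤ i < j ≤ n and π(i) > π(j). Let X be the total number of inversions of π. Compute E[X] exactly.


Write X = Σ X_I over the C(240, 2) = 28680 pairs i < j, with X_I the indicator of one inversion.
There are 28680 indicators.
For each fixed pair i < j, the values π(i) and π(j) are two distinct elements of {1, …, 240} in uniformly random order; by symmetry P[π(i) > π(j)] = 1/2.
By linearity: E[X] = 28680 · (1/2) = C(240, 2) · (1/2) = 28680/2 = 14340 ≈ 14340.00000.

E[X] = 14340 = 14340.00000.


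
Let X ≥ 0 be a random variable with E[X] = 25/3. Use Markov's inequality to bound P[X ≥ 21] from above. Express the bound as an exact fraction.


μ = E[X] = 25/3, a = 21.
Markov: P[X ≥ 21] ≤ μ/a = (25/3)/21 = 25/63.
Numerically: ≈ 0.397.
(Since a = 21 > μ = 8.333, the bound 25/63 is < 1 and informative.)

P[X ≥ 21] ≤ 25/63 ≈ 0.397.


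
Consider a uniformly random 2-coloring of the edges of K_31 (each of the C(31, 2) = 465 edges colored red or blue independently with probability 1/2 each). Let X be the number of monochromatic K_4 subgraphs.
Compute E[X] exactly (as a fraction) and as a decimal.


Let X = Σ_S X_S over the C(31, 4) = 31465 subsets S of size 4, where X_S = 1 if the K_4 on S is monochromatic.
For a fixed S, the K_4 on S has C(4, 2) = 6 edges. P[all 6 edges red] = (1/2)^6, and likewise for blue, so P[monochromatic] = 2·(1/2)^6 = 2^{1 − 6} = 1/32.
Summing: E[X] = C(31, 4) · 2^{1 − 6} = 31465 · 1/32 = 31465/32.
Numerically: E[X] ≈ 983.281250.

E[X] = C(31,4)·2^(1−C(4,2)) = 31465/32 ≈ 983.281250.


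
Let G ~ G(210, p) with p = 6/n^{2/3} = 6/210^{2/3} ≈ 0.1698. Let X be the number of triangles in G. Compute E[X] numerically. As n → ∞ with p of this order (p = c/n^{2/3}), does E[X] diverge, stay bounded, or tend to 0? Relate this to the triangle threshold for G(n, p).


Number of potential triangles: C(210, 3) = 1521520.
Each occurs with probability p³ ≈ (0.1698)³ ≈ 4.897959e-03.
By linearity: E[X] = C(210, 3)·p³ ≈ 1521520 · 4.897959e-03 ≈ 7452.3429.
Since α = 2/3 < 1, p = c/n^{2/3} ≫ 1/n is above the triangle threshold p ~ 1/n. Asymptotically E[X] ~ (c³/6)·n^{3(1−α)} = (6³/6)·n^{1} → ∞; triangles are abundant w.h.p.

E[X] ≈ 7452.3429; in regime p = Θ(1/n^{2/3}) E[X] diverges (above the triangle threshold p ~ 1/n).


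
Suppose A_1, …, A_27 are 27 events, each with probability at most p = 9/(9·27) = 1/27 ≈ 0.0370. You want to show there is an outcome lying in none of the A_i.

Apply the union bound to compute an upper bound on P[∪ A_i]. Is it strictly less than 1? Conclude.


Union bound: P[∪_{i=1}^{27} A_i] ≤ Σ_i P[A_i] ≤ 27·p = 27·(1/27) = 1.
Numerically: 1 ≈ 1.0000.
Is 1 < 1? NO.
Since the bound 1 is ≥ 1, the union bound is uninformative here; it does NOT by itself certify existence.

27·p = 1 ≈ 1.0000; existence NOT certified by the union bound.


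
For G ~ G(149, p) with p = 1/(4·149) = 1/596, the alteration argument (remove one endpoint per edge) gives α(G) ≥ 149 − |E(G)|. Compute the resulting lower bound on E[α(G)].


E[|E(G)|] = C(149, 2)·p = 11026 · (1/596) = 37/2.
E[α(G)] ≥ n − E[|E(G)|] = 149 − 37/2 = 261/2.
Numerically: ≈ 130.500.
(This is only a lower bound; the true E[α(G)] may be larger.)

E[α(G)] ≥ 261/2 ≈ 130.500.


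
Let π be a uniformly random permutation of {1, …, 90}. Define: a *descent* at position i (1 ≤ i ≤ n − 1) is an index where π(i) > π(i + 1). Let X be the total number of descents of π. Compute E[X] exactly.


Write X = Σ X_I over i = 1, …, 89, with X_I the indicator of one descent.
There are 89 indicators.
For each fixed i, the pair (π(i), π(i+1)) is a uniformly random ordered pair of distinct values from {1, …, 90}; by symmetry P[π(i) > π(i+1)] = 1/2.
By linearity: E[X] = 89 · (1/2) = (90 − 1) · (1/2) = 89/2 ≈ 44.500.

E[X] = 89/2 = 44.500.


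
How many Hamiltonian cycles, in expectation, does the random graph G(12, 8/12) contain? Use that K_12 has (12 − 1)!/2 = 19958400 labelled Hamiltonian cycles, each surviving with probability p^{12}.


K_12 has (12 − 1)!/2 = 19958400 labelled Hamiltonian cycles.
For each such Hamiltonian cycle H, let X_H = 1 if all 12 edges of H are present in G. Then P[X_H = 1] = p^{12} = (2/3)^{12} = 4096/531441.
Summing the indicators: E[X] = Σ_H E[X_H] = 19958400 · p^{12} = 19958400 · 4096/531441 = 1009254400/6561.
Numerically: E[X] ≈ 1.538e+05.

E[X] = 19958400 · (2/3)^{12} = 1009254400/6561 ≈ 1.538e+05.


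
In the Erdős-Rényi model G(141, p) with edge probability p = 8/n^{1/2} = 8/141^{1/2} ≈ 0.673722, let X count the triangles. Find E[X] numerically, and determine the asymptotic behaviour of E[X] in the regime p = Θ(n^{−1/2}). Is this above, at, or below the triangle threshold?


Number of potential triangles: C(141, 3) = 457310.
Each occurs with probability p³ ≈ (0.673722)³ ≈ 3.05802683e-01.
By linearity: E[X] = C(141, 3)·p³ ≈ 457310 · 3.05802683e-01 ≈ 139846.625143.
Since α = 1/2 < 1, p = c/n^{1/2} ≫ 1/n is above the triangle threshold p ~ 1/n. Asymptotically E[X] ~ (c³/6)·n^{3(1−α)} = (8³/6)·n^{1.5} → ∞; triangles are abundant w.h.p.

E[X] ≈ 139846.625143; in regime p = Θ(1/n^{1/2}) E[X] diverges (above the triangle threshold p ~ 1/n).


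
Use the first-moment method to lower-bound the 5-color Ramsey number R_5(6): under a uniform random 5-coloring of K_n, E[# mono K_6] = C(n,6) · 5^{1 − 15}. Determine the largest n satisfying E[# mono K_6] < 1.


We need C(n, 6) · 5^{1 − 15} < 1, i.e. C(n, 6) < 5^{15 − 1} = 6103515625.
Check values of n near the boundary:
  n = 125: C(125, 6) = 4690625500; 4690625500 < 6103515625? YES
  n = 126: C(126, 6) = 4925156775; 4925156775 < 6103515625? YES
  n = 127: C(127, 6) = 5169379425; 5169379425 < 6103515625? YES
  n = 128: C(128, 6) = 5423611200; 5423611200 < 6103515625? YES
  n = 129: C(129, 6) = 5688177600; 5688177600 < 6103515625? YES
  n = 130: C(130, 6) = 5963412000; 5963412000 < 6103515625? YES
  n = 131: C(131, 6) = 6249655776; 6249655776 < 6103515625? NO
The largest n with C(n, 6) < 6103515625 is n = 130 (where E[X] = 47707296/48828125 ≈ 0.97705). Hence R_5(6) > 130, i.e. R_5(6) ≥ 131.

Largest n = 130; hence R_5(6) > 130.


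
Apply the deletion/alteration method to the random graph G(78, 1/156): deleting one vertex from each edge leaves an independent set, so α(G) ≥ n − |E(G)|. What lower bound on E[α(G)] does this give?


E[|E(G)|] = C(78, 2)·p = 3003 · (1/156) = 77/4.
E[α(G)] ≥ n − E[|E(G)|] = 78 − 77/4 = 235/4.
Numerically: ≈ 58.7500.
(This is only a lower bound; the true E[α(G)] may be larger.)

E[α(G)] ≥ 235/4 ≈ 58.7500.


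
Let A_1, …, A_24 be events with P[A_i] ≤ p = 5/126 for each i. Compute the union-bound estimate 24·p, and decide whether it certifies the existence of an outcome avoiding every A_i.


Union bound: P[∪_{i=1}^{24} A_i] ≤ Σ_i P[A_i] ≤ 24·p = 24·(5/126) = 20/21.
Numerically: 20/21 ≈ 0.952381.
Is 20/21 < 1? YES.
Since P[∪ A_i] ≤ 20/21 < 1, the complement has P[∩ A_i^c] ≥ 1 − 20/21 = 1/21 > 0, so some outcome avoids every A_i.

24·p = 20/21 ≈ 0.952381; existence CERTIFIED by the union bound.


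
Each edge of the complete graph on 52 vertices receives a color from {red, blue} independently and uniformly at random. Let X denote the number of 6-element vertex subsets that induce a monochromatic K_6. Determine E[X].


Let X = Σ_S X_S over the C(52, 6) = 20358520 subsets S of size 6, where X_S = 1 if the K_6 on S is monochromatic.
For a fixed S, the K_6 on S has C(6, 2) = 15 edges. P[all 15 edges red] = (1/2)^15, and likewise for blue, so P[monochromatic] = 2·(1/2)^15 = 2^{1 − 15} = 1/16384.
By linearity: E[X] = C(52, 6) · 2^{1 − 15} = 20358520 · 1/16384 = 2544815/2048.
Numerically: E[X] ≈ 1242.58545.

E[X] = C(52,6)·2^(1−C(6,2)) = 2544815/2048 ≈ 1242.58545.


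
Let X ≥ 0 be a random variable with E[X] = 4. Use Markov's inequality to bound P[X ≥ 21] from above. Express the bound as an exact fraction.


μ = E[X] = 4, a = 21.
Markov: P[X ≥ 21] ≤ μ/a = (4)/21 = 4/21.
Numerically: ≈ 0.19048.
(Since a = 21 > μ = 4.00000, the bound 4/21 is < 1 and informative.)

P[X ≥ 21] ≤ 4/21 ≈ 0.19048.


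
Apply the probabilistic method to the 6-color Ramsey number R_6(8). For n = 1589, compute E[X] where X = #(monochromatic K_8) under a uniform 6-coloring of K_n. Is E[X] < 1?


E[X] = C(1589, 8) · 6^{1 − 28} = 990389025825605844438 · 6^{−27} = 990389025825605844438/1023490369077469249536.
As a reduced fraction: E[X] = 165064837637600974073/170581728179578208256 ≈ 0.967658.
Is E[X] < 1? YES.
Since E[X] < 1, there exists a 6-coloring of K_{1589} with no monochromatic K_8; hence R_6(8) > 1589.

E[X] = 165064837637600974073/170581728179578208256 ≈ 0.967658; E[X] < 1, so R_6(8) > 1589.


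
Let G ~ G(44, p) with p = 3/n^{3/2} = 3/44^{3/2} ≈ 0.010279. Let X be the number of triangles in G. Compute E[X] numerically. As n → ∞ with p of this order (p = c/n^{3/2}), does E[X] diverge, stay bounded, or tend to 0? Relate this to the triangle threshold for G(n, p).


Number of potential triangles: C(44, 3) = 13244.
Each occurs with probability p³ ≈ (0.010279)³ ≈ 1.0859922e-06.
By linearity: E[X] = C(44, 3)·p³ ≈ 13244 · 1.0859922e-06 ≈ 0.01438.
Since α = 3/2 > 1, p = c/n^{3/2} = o(1/n) is below the triangle threshold p ~ 1/n. Asymptotically E[X] ~ (c³/6)·n^{3(1−α)} = (3³/6)·n^{-1.5} → 0, so by Markov's inequality G has no triangles w.h.p.

E[X] ≈ 0.01438; in regime p = Θ(1/n^{3/2}) E[X] tends to 0 (below the triangle threshold p ~ 1/n).


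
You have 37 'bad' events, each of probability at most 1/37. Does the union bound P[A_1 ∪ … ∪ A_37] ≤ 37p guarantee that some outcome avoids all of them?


Union bound: P[∪_{i=1}^{37} A_i] ≤ Σ_i P[A_i] ≤ 37·p = 37·(1/37) = 1.
Numerically: 1 ≈ 1.000000.
Is 1 < 1? NO.
Since the bound 1 is ≥ 1, the union bound is uninformative here; it does NOT by itself certify existence.

37·p = 1 ≈ 1.000000; existence NOT certified by the union bound.


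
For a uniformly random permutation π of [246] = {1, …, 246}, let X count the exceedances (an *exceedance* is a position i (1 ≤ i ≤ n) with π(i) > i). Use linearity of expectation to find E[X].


Write X = Σ_{i=1}^{246} X_i, where X_i = 1_{π(i) > i}.
For each fixed i, π(i) is uniform over {1, …, 246} (marginal of a uniform permutation), so P[π(i) > i] = (n − i)/n. Summing: Σ_{i=1}^{246} (n − i)/n = (0 + 1 + … + 245)/246 = 246(246 − 1)/(2·246) = (246 − 1)/2.
Hence E[X] = Σ_{i=1}^{246} (246 − i)/246 = 245/2 ≈ 122.500.

E[X] = 245/2 = 122.500.


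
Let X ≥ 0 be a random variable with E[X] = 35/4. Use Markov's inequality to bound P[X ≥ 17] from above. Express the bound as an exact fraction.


μ = E[X] = 35/4, a = 17.
Markov: P[X ≥ 17] ≤ μ/a = (35/4)/17 = 35/68.
Numerically: ≈ 0.514706.
(Since a = 17 > μ = 8.750000, the bound 35/68 is < 1 and informative.)

P[X ≥ 17] ≤ 35/68 ≈ 0.514706.


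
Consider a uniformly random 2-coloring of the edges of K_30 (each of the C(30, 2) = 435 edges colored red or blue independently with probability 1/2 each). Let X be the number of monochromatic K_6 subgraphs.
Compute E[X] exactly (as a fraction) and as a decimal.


Let X = Σ_S X_S over the C(30, 6) = 593775 subsets S of size 6, where X_S = 1 if the K_6 on S is monochromatic.
For a fixed S, the K_6 on S has C(6, 2) = 15 edges. P[all 15 edges red] = (1/2)^15, and likewise for blue, so P[monochromatic] = 2·(1/2)^15 = 2^{1 − 15} = 1/16384.
By linearity: E[X] = C(30, 6) · 2^{1 − 15} = 593775 · 1/16384 = 593775/16384.
Numerically: E[X] ≈ 36.241.

E[X] = C(30,6)·2^(1−C(6,2)) = 593775/16384 ≈ 36.241.


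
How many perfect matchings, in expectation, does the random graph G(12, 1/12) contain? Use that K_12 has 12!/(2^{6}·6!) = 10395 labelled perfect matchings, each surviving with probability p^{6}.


K_12 has 12!/(2^{6}·6!) = 10395 labelled perfect matchings.
For each such perfect matching H, let X_H = 1 if all 6 edges of H are present in G. Then P[X_H = 1] = p^{6} = (1/12)^{6} = 1/2985984.
By linearity of expectation: E[X] = Σ_H E[X_H] = 10395 · p^{6} = 10395 · 1/2985984 = 385/110592.
Numerically: E[X] ≈ 0.0034813.

E[X] = 10395 · (1/12)^{6} = 385/110592 ≈ 0.0034813.


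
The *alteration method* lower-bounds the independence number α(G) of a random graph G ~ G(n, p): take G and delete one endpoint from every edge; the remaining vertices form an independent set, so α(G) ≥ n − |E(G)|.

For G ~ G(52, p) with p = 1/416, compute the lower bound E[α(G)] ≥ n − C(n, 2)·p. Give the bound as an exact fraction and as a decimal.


E[|E(G)|] = C(52, 2)·p = 1326 · (1/416) = 51/16.
E[α(G)] ≥ n − E[|E(G)|] = 52 − 51/16 = 781/16.
Numerically: ≈ 48.81250.
(This is only a lower bound; the true E[α(G)] may be larger.)

E[α(G)] ≥ 781/16 ≈ 48.81250.


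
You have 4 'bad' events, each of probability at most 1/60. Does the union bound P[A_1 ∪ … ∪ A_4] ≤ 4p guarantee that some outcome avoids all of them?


Union bound: P[∪_{i=1}^{4} A_i] ≤ Σ_i P[A_i] ≤ 4·p = 4·(1/60) = 1/15.
Numerically: 1/15 ≈ 0.06667.
Is 1/15 < 1? YES.
Since P[∪ A_i] ≤ 1/15 < 1, the complement has P[∩ A_i^c] ≥ 1 − 1/15 = 14/15 > 0, so some outcome avoids every A_i.

4·p = 1/15 ≈ 0.06667; existence CERTIFIED by the union bound.


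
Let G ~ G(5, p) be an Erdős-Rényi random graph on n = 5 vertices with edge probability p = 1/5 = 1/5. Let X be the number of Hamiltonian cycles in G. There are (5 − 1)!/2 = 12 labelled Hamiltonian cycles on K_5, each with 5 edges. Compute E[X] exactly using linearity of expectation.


K_5 has (5 − 1)!/2 = 12 labelled Hamiltonian cycles.
For each such Hamiltonian cycle H, let X_H = 1 if all 5 edges of H are present in G. Then P[X_H = 1] = p^{5} = (1/5)^{5} = 1/3125.
By linearity of expectation: E[X] = Σ_H E[X_H] = 12 · p^{5} = 12 · 1/3125 = 12/3125.
Numerically: E[X] ≈ 0.00384.

E[X] = 12 · (1/5)^{5} = 12/3125 ≈ 0.00384.


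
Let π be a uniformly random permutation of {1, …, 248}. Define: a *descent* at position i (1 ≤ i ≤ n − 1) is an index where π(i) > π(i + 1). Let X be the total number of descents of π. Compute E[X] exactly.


Write X = Σ X_I over i = 1, …, 247, with X_I the indicator of one descent.
There are 247 indicators.
For each fixed i, the pair (π(i), π(i+1)) is a uniformly random ordered pair of distinct values from {1, …, 248}; by symmetry P[π(i) > π(i+1)] = 1/2.
By linearity: E[X] = 247 · (1/2) = (248 − 1) · (1/2) = 247/2 ≈ 123.500.

E[X] = 247/2 = 123.500.


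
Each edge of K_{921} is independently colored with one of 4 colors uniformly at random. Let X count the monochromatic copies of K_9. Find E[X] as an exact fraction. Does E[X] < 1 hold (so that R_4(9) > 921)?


E[X] = C(921, 9) · 4^{1 − 36} = 1263413444025789313455 · 4^{−35} = 1263413444025789313455/1180591620717411303424.
As a reduced fraction: E[X] = 1263413444025789313455/1180591620717411303424 ≈ 1.070153.
Is E[X] < 1? NO.
Since E[X] ≥ 1, the first-moment bound is inconclusive at n = 921; it does NOT by itself certify R_4(9) > 921.

E[X] = 1263413444025789313455/1180591620717411303424 ≈ 1.070153; E[X] ≥ 1; first-moment method inconclusive here.


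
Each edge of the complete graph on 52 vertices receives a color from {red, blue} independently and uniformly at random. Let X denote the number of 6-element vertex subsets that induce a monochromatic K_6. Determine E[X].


Let X = Σ_S X_S over the C(52, 6) = 20358520 subsets S of size 6, where X_S = 1 if the K_6 on S is monochromatic.
For a fixed S, the K_6 on S has C(6, 2) = 15 edges. P[all 15 edges red] = (1/2)^15, and likewise for blue, so P[monochromatic] = 2·(1/2)^15 = 2^{1 − 15} = 1/16384.
Summing: E[X] = C(52, 6) · 2^{1 − 15} = 20358520 · 1/16384 = 2544815/2048.
Numerically: E[X] ≈ 1242.585449.

E[X] = C(52,6)·2^(1−C(6,2)) = 2544815/2048 ≈ 1242.585449.


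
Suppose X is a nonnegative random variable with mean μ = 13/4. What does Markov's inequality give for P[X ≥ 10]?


μ = E[X] = 13/4, a = 10.
Markov: P[X ≥ 10] ≤ μ/a = (13/4)/10 = 13/40.
Numerically: ≈ 0.325000.
(Since a = 10 > μ = 3.250000, the bound 13/40 is < 1 and informative.)

P[X ≥ 10] ≤ 13/40 ≈ 0.325000.


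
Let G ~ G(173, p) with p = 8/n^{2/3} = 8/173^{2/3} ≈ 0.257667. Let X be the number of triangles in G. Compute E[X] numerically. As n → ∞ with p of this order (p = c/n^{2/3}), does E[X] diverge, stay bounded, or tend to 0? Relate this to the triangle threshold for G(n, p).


Number of potential triangles: C(173, 3) = 848046.
Each occurs with probability p³ ≈ (0.257667)³ ≈ 1.71071536e-02.
By linearity: E[X] = C(173, 3)·p³ ≈ 848046 · 1.71071536e-02 ≈ 14507.653179.
Since α = 2/3 < 1, p = c/n^{2/3} ≫ 1/n is above the triangle threshold p ~ 1/n. Asymptotically E[X] ~ (c³/6)·n^{3(1−α)} = (8³/6)·n^{1} → ∞; triangles are abundant w.h.p.

E[X] ≈ 14507.653179; in regime p = Θ(1/n^{2/3}) E[X] diverges (above the triangle threshold p ~ 1/n).


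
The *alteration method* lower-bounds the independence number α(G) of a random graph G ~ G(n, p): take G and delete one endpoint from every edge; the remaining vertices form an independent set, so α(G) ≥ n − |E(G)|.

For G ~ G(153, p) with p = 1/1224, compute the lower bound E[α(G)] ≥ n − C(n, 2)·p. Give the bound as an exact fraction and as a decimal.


E[|E(G)|] = C(153, 2)·p = 11628 · (1/1224) = 19/2.
E[α(G)] ≥ n − E[|E(G)|] = 153 − 19/2 = 287/2.
Numerically: ≈ 143.50000.
(This is only a lower bound; the true E[α(G)] may be larger.)

E[α(G)] ≥ 287/2 ≈ 143.50000.


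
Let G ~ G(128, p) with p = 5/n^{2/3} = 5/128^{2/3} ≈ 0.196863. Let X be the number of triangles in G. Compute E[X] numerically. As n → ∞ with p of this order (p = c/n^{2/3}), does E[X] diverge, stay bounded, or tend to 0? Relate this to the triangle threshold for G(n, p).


Number of potential triangles: C(128, 3) = 341376.
Each occurs with probability p³ ≈ (0.196863)³ ≈ 7.62939453e-03.
By linearity: E[X] = C(128, 3)·p³ ≈ 341376 · 7.62939453e-03 ≈ 2604.492188.
Since α = 2/3 < 1, p = c/n^{2/3} ≫ 1/n is above the triangle threshold p ~ 1/n. Asymptotically E[X] ~ (c³/6)·n^{3(1−α)} = (5³/6)·n^{1} → ∞; triangles are abundant w.h.p.

E[X] ≈ 2604.492188; in regime p = Θ(1/n^{2/3}) E[X] diverges (above the triangle threshold p ~ 1/n).


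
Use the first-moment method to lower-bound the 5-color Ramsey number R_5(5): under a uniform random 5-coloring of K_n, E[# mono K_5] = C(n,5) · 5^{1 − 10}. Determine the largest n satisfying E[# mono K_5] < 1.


We need C(n, 5) · 5^{1 − 10} < 1, i.e. C(n, 5) < 5^{10 − 1} = 1953125.
Check values of n near the boundary:
  n = 43: C(43, 5) = 962598; 962598 < 1953125? YES
  n = 44: C(44, 5) = 1086008; 1086008 < 1953125? YES
  n = 45: C(45, 5) = 1221759; 1221759 < 1953125? YES
  n = 46: C(46, 5) = 1370754; 1370754 < 1953125? YES
  n = 47: C(47, 5) = 1533939; 1533939 < 1953125? YES
  n = 48: C(48, 5) = 1712304; 1712304 < 1953125? YES
  n = 49: C(49, 5) = 1906884; 1906884 < 1953125? YES
  n = 50: C(50, 5) = 2118760; 2118760 < 1953125? NO
  n = 51: C(51, 5) = 2349060; 2349060 < 1953125? NO
  n = 52: C(52, 5) = 2598960; 2598960 < 1953125? NO
The largest n with C(n, 5) < 1953125 is n = 49 (where E[X] = 1906884/1953125 ≈ 0.9763246). Hence R_5(5) > 49, i.e. R_5(5) ≥ 50.

Largest n = 49; hence R_5(5) > 49.
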